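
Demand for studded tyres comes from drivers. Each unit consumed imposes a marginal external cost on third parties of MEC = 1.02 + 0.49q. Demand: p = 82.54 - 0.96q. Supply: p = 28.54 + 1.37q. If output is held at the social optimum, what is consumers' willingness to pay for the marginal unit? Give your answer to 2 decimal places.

P = 64.50

Social marginal benefit = demand − MEC = 81.52 - 1.45q.
Set SMB = MC: 81.52 - 1.45q = 28.54 + 1.37q → q* = 18.7872.
Consumer price on the demand curve at q*: 82.54 − 0.96×18.7872 = 64.5043.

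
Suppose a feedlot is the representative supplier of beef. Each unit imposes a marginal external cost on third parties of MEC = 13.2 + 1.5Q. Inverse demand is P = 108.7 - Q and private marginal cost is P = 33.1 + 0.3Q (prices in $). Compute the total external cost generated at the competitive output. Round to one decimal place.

Market equilibrium (private): 33.1 + 0.3Q = 108.7 - Q → Q_m = 58.1538.
Total external cost = ∫₀^{Q_m} (13.2 + 1.5Q) dQ = 13.2×58.1538 + ½×1.5×58.1538² = 3304.0285.

$3304.0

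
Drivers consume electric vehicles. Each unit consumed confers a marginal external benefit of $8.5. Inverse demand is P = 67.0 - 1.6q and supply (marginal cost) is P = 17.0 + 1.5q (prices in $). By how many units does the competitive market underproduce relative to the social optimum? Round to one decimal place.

2.7 units

Market equilibrium (private): 17.0 + 1.5q = 67.0 - 1.6q → q_m = 16.1290.
Social marginal benefit = demand + MEB = 75.5 - 1.6q.
Set SMB = MC: 75.5 - 1.6q = 17.0 + 1.5q → q* = 18.8710.
Gap = |16.1290 − 18.8710| = 2.7420.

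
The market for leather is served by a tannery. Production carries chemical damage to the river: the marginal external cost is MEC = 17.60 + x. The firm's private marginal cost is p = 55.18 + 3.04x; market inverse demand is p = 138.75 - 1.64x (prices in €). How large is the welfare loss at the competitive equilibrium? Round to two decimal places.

DWL = €110.67

Market equilibrium (private): 55.18 + 3.04x = 138.75 - 1.64x → x_m = 17.8568.
Social marginal cost = private MC + MEC = 72.78 + 4.04x.
Set SMC = demand: 72.78 + 4.04x = 138.75 - 1.64x → x* = 11.6144.
The welfare-loss triangle has base |x_m − x*| and height MEC(x_m) (the vertical gap between SMC and demand is zero at x* and MEC at x_m).
DWL = ½ × 6.2424 × 35.4568 = 110.6678.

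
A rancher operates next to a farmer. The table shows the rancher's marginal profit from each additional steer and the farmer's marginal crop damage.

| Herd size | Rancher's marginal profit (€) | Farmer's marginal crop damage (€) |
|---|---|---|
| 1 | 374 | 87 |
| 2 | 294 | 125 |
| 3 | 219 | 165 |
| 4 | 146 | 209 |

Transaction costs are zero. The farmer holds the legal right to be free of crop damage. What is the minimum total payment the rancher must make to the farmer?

Efficient level: marginal profit ≥ marginal crop damage through level 3, so k* = 3.
With the farmer holding the right, the rancher must at least compensate total damage at k*: 87 + 125 + 165 = 377.

€377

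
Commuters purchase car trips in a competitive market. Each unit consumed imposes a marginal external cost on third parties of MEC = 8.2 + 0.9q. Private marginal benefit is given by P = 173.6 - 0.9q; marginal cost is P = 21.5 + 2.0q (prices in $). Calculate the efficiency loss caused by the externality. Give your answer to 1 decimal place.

Market equilibrium (private): 21.5 + 2.0q = 173.6 - 0.9q → q_m = 52.4483.
Social marginal benefit = demand − MEC = 165.4 - 1.8q.
Set SMB = MC: 165.4 - 1.8q = 21.5 + 2.0q → q* = 37.8684.
Height of the DWL triangle at q_m is MC(q_m) − SMB(q_m) = MEC(q_m) = 55.4034.
DWL = ½ × 14.5799 × 55.4034 = 403.8880.

DWL = $403.9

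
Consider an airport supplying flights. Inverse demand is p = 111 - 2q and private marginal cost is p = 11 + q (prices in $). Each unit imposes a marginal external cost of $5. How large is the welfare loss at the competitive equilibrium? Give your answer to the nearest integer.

DWL = $4

Market equilibrium (private): 11 + q = 111 - 2q → q_m = 33.3333.
Social marginal cost = private MC + MEC = 16 + q.
Set SMC = demand: 16 + q = 111 - 2q → q* = 31.6667.
The loss is the area between SMC and demand from q* to q_m; with linear curves that's a triangle of height MEC(q_m).
DWL = ½ × 1.6666 × 5.0000 = 4.1665.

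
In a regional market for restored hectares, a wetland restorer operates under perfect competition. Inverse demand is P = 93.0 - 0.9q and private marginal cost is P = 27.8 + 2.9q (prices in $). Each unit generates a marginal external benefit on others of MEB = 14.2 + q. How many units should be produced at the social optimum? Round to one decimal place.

Social marginal cost = private MC − MEB = 13.6 + 1.9q.
Set SMC = demand: 13.6 + 1.9q = 93.0 - 0.9q → q* = 28.3571.

q* = 28.4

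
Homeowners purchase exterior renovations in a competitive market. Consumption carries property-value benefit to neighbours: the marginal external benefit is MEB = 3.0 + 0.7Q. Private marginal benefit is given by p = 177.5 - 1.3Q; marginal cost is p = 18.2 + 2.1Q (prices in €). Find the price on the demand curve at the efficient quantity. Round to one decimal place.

P = €99.4

Social marginal benefit = demand + MEB = 180.5 - 0.6Q.
Set SMB = MC: 180.5 - 0.6Q = 18.2 + 2.1Q → Q* = 60.1111.
Consumer price on the demand curve at Q*: 177.5 − 1.3×60.1111 = 99.3556.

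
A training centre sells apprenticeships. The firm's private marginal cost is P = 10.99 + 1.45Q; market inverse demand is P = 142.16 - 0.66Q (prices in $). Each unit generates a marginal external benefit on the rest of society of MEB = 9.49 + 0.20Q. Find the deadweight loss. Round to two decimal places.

Market equilibrium (private): 10.99 + 1.45Q = 142.16 - 0.66Q → Q_m = 62.1659.
Social marginal cost = private MC − MEB = 1.50 + 1.25Q.
Set SMC = demand: 1.50 + 1.25Q = 142.16 - 0.66Q → Q* = 73.6440.
The welfare-loss triangle has base |Q_m − Q*| and height MEB(Q_m) (the vertical gap between SMC and demand is zero at Q* and MEB at Q_m).
DWL = ½ × 11.4781 × 21.9232 = 125.8183.

DWL = $125.82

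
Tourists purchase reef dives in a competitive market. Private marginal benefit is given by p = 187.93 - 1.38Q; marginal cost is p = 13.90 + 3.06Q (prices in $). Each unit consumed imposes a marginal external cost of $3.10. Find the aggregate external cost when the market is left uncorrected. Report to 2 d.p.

$121.51

Market equilibrium (private): 13.90 + 3.06Q = 187.93 - 1.38Q → Q_m = 39.1959.
Total external cost = MEC × Q_m = 3.10 × 39.1959 = 121.5073.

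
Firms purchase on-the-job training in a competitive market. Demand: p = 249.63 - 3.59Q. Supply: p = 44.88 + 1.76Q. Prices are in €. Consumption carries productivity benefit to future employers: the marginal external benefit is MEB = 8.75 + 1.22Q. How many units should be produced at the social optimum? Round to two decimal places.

Social marginal benefit = demand + MEB = 258.38 - 2.37Q.
Set SMB = MC: 258.38 - 2.37Q = 44.88 + 1.76Q → Q* = 51.6949.

Q* = 51.69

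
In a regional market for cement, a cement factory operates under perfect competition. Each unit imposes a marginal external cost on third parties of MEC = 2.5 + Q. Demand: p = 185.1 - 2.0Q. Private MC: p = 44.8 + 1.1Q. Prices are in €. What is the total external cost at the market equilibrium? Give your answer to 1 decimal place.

€1137.3

Market equilibrium (private): 44.8 + 1.1Q = 185.1 - 2.0Q → Q_m = 45.2581.
Total external cost = ∫₀^{Q_m} (2.5 + 1.0Q) dQ = 2.5×45.2581 + ½×1.0×45.2581² = 1137.2931.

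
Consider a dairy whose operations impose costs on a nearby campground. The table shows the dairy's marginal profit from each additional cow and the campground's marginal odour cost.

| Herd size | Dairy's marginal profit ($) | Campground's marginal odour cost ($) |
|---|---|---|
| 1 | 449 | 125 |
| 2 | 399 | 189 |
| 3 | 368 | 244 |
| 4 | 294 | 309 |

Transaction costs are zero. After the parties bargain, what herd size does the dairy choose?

Bargaining reaches the level where marginal profit last exceeds marginal odour cost.
That holds through level 3 (368 ≥ 244) but not at 4 (294 < 309).

3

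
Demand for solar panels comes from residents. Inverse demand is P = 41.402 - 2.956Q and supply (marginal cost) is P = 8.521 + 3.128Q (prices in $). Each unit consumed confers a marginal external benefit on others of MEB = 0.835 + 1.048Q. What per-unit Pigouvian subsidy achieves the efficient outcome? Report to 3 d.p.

Social marginal benefit = demand + MEB = 42.237 - 1.908Q.
Set SMB = MC: 42.237 - 1.908Q = 8.521 + 3.128Q → Q* = 6.6950.
The Pigouvian subsidy equals MEB at Q*: 0.835 + 1.048×6.6950 = 7.8514.

subsidy = $7.851 per unit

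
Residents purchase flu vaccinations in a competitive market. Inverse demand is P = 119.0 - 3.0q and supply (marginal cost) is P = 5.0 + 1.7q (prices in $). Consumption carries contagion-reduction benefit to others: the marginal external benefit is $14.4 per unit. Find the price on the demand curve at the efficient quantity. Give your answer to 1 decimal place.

P = $37.0

Social marginal benefit = demand + MEB = 133.4 - 3.0q.
Set SMB = MC: 133.4 - 3.0q = 5.0 + 1.7q → q* = 27.3191.
Consumer price on the demand curve at q*: 119.0 − 3.0×27.3191 = 37.0427.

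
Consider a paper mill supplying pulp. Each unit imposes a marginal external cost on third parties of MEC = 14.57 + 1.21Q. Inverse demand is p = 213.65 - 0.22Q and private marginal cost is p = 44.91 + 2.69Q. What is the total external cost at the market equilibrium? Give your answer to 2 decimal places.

Market equilibrium (private): 44.91 + 2.69Q = 213.65 - 0.22Q → Q_m = 57.9863.
Total external cost = ∫₀^{Q_m} (14.57 + 1.21Q) dQ = 14.57×57.9863 + ½×1.21×57.9863² = 2879.1190.

2879.12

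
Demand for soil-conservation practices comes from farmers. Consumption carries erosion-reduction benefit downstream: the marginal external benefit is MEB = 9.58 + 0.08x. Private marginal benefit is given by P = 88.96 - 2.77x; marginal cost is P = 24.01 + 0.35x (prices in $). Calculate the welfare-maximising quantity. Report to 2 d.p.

Social marginal benefit = demand + MEB = 98.54 - 2.69x.
Set SMB = MC: 98.54 - 2.69x = 24.01 + 0.35x → x* = 24.5164.

x* = 24.52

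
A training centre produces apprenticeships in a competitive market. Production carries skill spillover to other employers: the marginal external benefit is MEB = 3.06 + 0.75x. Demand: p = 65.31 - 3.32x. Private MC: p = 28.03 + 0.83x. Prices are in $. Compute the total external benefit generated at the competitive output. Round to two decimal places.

Market equilibrium (private): 28.03 + 0.83x = 65.31 - 3.32x → x_m = 8.9831.
Total external benefit = ∫₀^{x_m} (3.06 + 0.75x) dx = 3.06×8.9831 + ½×0.75×8.9831² = 57.7493.

$57.75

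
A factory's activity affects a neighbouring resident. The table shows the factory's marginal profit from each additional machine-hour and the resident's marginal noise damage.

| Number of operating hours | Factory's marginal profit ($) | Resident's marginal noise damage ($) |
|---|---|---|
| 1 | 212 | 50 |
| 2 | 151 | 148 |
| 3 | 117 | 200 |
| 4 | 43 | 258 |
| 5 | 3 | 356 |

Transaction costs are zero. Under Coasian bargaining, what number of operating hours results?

2

Bargaining reaches the level where marginal profit last exceeds marginal noise damage.
That holds through level 2 (151 ≥ 148) but not at 3 (117 < 200).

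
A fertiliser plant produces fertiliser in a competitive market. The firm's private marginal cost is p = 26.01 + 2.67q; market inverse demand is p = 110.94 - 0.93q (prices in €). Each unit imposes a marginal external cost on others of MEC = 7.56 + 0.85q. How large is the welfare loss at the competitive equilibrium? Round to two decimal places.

Market equilibrium (private): 26.01 + 2.67q = 110.94 - 0.93q → q_m = 23.5917.
Social marginal cost = private MC + MEC = 33.57 + 3.52q.
Set SMC = demand: 33.57 + 3.52q = 110.94 - 0.93q → q* = 17.3865.
The welfare-loss triangle has base |q_m − q*| and height MEC(q_m) (the vertical gap between SMC and demand is zero at q* and MEC at q_m).
DWL = ½ × 6.2052 × 27.6129 = 85.6718.

DWL = €85.67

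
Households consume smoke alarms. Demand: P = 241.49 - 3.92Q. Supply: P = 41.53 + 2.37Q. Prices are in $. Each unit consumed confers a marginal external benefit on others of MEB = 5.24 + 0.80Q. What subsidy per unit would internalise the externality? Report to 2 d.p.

subsidy = $35.14 per unit

Social marginal benefit = demand + MEB = 246.73 - 3.12Q.
Set SMB = MC: 246.73 - 3.12Q = 41.53 + 2.37Q → Q* = 37.3770.
The Pigouvian subsidy equals MEB at Q*: 5.24 + 0.80×37.3770 = 35.1416.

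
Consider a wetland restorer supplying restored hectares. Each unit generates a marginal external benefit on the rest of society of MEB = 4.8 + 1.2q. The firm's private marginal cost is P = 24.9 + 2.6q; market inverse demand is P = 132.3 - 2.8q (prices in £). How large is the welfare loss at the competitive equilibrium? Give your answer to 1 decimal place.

Market equilibrium (private): 24.9 + 2.6q = 132.3 - 2.8q → q_m = 19.8889.
Social marginal cost = private MC − MEB = 20.1 + 1.4q.
Set SMC = demand: 20.1 + 1.4q = 132.3 - 2.8q → q* = 26.7143.
Between q* and q_m the wedge demand − SMC runs linearly from 0 to MEB(q_m), so the loss is a triangle.
DWL = ½ × 6.8254 × 28.6667 = 97.8308.

DWL = £97.8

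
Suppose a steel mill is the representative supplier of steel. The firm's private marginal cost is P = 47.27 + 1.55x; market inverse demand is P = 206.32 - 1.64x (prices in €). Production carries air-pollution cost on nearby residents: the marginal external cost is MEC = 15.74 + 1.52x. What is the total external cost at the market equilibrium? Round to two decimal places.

Market equilibrium (private): 47.27 + 1.55x = 206.32 - 1.64x → x_m = 49.8589.
Total external cost = ∫₀^{x_m} (15.74 + 1.52x) dx = 15.74×49.8589 + ½×1.52×49.8589² = 2674.0706.

€2674.07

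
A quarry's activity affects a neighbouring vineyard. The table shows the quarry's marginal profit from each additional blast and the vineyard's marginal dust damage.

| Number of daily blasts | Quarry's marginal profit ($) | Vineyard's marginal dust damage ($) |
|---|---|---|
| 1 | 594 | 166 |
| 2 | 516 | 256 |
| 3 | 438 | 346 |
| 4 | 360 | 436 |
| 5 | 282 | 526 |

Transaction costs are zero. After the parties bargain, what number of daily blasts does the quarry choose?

Bargaining reaches the level where marginal profit last exceeds marginal dust damage.
That holds through level 3 (438 ≥ 346) but not at 4 (360 < 436).

3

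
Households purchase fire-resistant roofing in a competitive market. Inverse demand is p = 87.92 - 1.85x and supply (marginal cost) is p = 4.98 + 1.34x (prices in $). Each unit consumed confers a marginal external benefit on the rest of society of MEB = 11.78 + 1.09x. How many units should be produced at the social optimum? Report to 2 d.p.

Social marginal benefit = demand + MEB = 99.70 - 0.76x.
Set SMB = MC: 99.70 - 0.76x = 4.98 + 1.34x → x* = 45.1048.

x* = 45.10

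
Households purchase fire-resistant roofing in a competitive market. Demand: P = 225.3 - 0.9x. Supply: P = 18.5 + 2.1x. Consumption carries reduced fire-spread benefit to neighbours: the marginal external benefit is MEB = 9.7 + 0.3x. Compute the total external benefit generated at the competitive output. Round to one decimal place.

1381.4

Market equilibrium (private): 18.5 + 2.1x = 225.3 - 0.9x → x_m = 68.9333.
Total external benefit = ∫₀^{x_m} (9.7 + 0.3x) dx = 9.7×68.9333 + ½×0.3×68.9333² = 1381.4230.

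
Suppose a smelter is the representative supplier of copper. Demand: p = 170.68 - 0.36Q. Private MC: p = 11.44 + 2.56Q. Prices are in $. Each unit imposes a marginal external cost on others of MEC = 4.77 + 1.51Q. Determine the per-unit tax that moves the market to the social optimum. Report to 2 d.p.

tax = $57.42 per unit

Social marginal cost = private MC + MEC = 16.21 + 4.07Q.
Set SMC = demand: 16.21 + 4.07Q = 170.68 - 0.36Q → Q* = 34.8691.
The Pigouvian tax equals MEC at Q*: 4.77 + 1.51×34.8691 = 57.4223.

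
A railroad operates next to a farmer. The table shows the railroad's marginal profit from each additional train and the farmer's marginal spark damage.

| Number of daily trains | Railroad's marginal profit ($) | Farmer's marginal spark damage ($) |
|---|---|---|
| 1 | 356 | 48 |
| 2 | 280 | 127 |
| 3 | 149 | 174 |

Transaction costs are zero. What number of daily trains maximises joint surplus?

Bargaining reaches the level where marginal profit last exceeds marginal spark damage.
That holds through level 2 (280 ≥ 127) but not at 3 (149 < 174).

2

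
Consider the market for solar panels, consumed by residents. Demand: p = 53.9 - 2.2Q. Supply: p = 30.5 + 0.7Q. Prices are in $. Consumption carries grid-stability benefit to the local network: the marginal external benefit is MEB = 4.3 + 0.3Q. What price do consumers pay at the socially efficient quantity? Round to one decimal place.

Social marginal benefit = demand + MEB = 58.2 - 1.9Q.
Set SMB = MC: 58.2 - 1.9Q = 30.5 + 0.7Q → Q* = 10.6538.
Consumer price on the demand curve at Q*: 53.9 − 2.2×10.6538 = 30.4616.

P = $30.5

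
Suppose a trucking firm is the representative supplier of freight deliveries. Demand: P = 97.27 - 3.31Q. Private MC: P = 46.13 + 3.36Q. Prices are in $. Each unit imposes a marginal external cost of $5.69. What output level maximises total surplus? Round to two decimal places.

Q* = 6.81

Social marginal cost = private MC + MEC = 51.82 + 3.36Q.
Set SMC = demand: 51.82 + 3.36Q = 97.27 - 3.31Q → Q* = 6.8141.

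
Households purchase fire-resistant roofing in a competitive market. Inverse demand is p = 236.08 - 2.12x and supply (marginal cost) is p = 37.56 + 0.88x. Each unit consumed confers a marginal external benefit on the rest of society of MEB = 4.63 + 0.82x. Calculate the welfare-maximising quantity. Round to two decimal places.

x* = 93.19

Social marginal benefit = demand + MEB = 240.71 - 1.30x.
Set SMB = MC: 240.71 - 1.30x = 37.56 + 0.88x → x* = 93.1881.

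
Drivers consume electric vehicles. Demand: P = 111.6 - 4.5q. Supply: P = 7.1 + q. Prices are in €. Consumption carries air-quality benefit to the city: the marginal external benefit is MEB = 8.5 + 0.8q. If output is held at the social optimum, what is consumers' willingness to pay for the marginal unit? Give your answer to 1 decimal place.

Social marginal benefit = demand + MEB = 120.1 - 3.7q.
Set SMB = MC: 120.1 - 3.7q = 7.1 + q → q* = 24.0426.
Consumer price on the demand curve at q*: 111.6 − 4.5×24.0426 = 3.4083.

P = €3.4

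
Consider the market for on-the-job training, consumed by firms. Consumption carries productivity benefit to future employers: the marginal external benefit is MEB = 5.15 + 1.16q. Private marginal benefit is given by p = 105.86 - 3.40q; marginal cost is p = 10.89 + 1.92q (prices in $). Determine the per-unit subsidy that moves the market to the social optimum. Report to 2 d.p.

Social marginal benefit = demand + MEB = 111.01 - 2.24q.
Set SMB = MC: 111.01 - 2.24q = 10.89 + 1.92q → q* = 24.0673.
The Pigouvian subsidy equals MEB at q*: 5.15 + 1.16×24.0673 = 33.0681.

subsidy = $33.07 per unit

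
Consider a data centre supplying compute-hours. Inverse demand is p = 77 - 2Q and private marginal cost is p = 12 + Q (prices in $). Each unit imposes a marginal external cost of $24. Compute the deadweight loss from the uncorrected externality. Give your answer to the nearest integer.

DWL = $96

Market equilibrium (private): 12 + Q = 77 - 2Q → Q_m = 21.6667.
Social marginal cost = private MC + MEC = 36 + Q.
Set SMC = demand: 36 + Q = 77 - 2Q → Q* = 13.6667.
The loss is the area between SMC and demand from Q* to Q_m; with linear curves that's a triangle of height MEC(Q_m).
DWL = ½ × 8.0000 × 24.0000 = 96.0000.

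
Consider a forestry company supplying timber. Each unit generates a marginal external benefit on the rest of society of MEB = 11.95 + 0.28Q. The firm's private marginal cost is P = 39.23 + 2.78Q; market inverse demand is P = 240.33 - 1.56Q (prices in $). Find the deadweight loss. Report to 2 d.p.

DWL = $76.50

Market equilibrium (private): 39.23 + 2.78Q = 240.33 - 1.56Q → Q_m = 46.3364.
Social marginal cost = private MC − MEB = 27.28 + 2.50Q.
Set SMC = demand: 27.28 + 2.50Q = 240.33 - 1.56Q → Q* = 52.4754.
Height of the DWL triangle at Q_m is demand(Q_m) − SMC(Q_m) = MEB(Q_m) = 24.9242.
DWL = ½ × 6.1390 × 24.9242 = 76.5048.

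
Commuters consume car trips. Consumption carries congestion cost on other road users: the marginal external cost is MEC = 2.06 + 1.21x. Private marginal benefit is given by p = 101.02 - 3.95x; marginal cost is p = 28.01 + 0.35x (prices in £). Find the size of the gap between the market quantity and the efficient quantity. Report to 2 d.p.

Market equilibrium (private): 28.01 + 0.35x = 101.02 - 3.95x → x_m = 16.9791.
Social marginal benefit = demand − MEC = 98.96 - 5.16x.
Set SMB = MC: 98.96 - 5.16x = 28.01 + 0.35x → x* = 12.8766.
Gap = |16.9791 − 12.8766| = 4.1025.

4.10 units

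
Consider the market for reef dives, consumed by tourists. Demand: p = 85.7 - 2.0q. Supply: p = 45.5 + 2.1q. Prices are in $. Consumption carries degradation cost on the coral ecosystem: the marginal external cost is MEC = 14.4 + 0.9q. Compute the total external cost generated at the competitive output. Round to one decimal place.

Market equilibrium (private): 45.5 + 2.1q = 85.7 - 2.0q → q_m = 9.8049.
Total external cost = ∫₀^{q_m} (14.4 + 0.9q) dq = 14.4×9.8049 + ½×0.9×9.8049² = 184.4518.

$184.5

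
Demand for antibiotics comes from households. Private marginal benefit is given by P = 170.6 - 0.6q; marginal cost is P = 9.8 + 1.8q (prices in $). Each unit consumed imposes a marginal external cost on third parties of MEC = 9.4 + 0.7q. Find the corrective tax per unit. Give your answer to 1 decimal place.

Social marginal benefit = demand − MEC = 161.2 - 1.3q.
Set SMB = MC: 161.2 - 1.3q = 9.8 + 1.8q → q* = 48.8387.
The Pigouvian tax equals MEC at q*: 9.4 + 0.7×48.8387 = 43.5871.

tax = $43.6 per unit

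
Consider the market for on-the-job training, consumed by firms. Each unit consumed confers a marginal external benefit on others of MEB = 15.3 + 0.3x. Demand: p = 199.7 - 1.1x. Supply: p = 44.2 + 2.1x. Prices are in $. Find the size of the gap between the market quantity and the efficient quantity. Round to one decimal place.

Market equilibrium (private): 44.2 + 2.1x = 199.7 - 1.1x → x_m = 48.5938.
Social marginal benefit = demand + MEB = 215.0 - 0.8x.
Set SMB = MC: 215.0 - 0.8x = 44.2 + 2.1x → x* = 58.8966.
Gap = |48.5938 − 58.8966| = 10.3028.

10.3 units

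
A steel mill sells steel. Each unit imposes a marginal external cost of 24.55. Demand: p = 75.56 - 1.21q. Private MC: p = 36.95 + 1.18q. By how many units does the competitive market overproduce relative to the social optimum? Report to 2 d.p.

10.27 units

Market equilibrium (private): 36.95 + 1.18q = 75.56 - 1.21q → q_m = 16.1548.
Social marginal cost = private MC + MEC = 61.50 + 1.18q.
Set SMC = demand: 61.50 + 1.18q = 75.56 - 1.21q → q* = 5.8828.
Gap = |16.1548 − 5.8828| = 10.2720.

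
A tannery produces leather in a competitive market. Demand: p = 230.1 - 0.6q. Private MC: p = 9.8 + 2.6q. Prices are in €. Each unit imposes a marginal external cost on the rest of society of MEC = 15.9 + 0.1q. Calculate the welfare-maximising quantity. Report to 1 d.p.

Social marginal cost = private MC + MEC = 25.7 + 2.7q.
Set SMC = demand: 25.7 + 2.7q = 230.1 - 0.6q → q* = 61.9394.

q* = 61.9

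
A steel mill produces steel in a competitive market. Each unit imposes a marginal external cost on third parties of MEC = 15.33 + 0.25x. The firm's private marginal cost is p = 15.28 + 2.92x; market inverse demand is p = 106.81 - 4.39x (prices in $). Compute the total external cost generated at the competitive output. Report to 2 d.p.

$211.55

Market equilibrium (private): 15.28 + 2.92x = 106.81 - 4.39x → x_m = 12.5212.
Total external cost = ∫₀^{x_m} (15.33 + 0.25x) dx = 15.33×12.5212 + ½×0.25×12.5212² = 211.5476.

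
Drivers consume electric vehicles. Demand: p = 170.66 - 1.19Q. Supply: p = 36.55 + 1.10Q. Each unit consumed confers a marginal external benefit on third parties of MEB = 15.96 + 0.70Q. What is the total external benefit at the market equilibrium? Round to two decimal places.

2135.05

Market equilibrium (private): 36.55 + 1.10Q = 170.66 - 1.19Q → Q_m = 58.5633.
Total external benefit = ∫₀^{Q_m} (15.96 + 0.70Q) dQ = 15.96×58.5633 + ½×0.70×58.5633² = 2135.0513.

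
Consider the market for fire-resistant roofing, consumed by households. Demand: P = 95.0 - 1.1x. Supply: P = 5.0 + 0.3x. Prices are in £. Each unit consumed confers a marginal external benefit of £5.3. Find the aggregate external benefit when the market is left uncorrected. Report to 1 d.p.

£340.7

Market equilibrium (private): 5.0 + 0.3x = 95.0 - 1.1x → x_m = 64.2857.
Total external benefit = MEB × x_m = 5.3 × 64.2857 = 340.7142.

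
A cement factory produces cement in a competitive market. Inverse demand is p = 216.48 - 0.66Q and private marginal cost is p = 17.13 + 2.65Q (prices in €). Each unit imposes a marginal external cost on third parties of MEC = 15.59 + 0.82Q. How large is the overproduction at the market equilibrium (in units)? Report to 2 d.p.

Market equilibrium (private): 17.13 + 2.65Q = 216.48 - 0.66Q → Q_m = 60.2266.
Social marginal cost = private MC + MEC = 32.72 + 3.47Q.
Set SMC = demand: 32.72 + 3.47Q = 216.48 - 0.66Q → Q* = 44.4939.
Gap = |60.2266 − 44.4939| = 15.7327.

15.73 units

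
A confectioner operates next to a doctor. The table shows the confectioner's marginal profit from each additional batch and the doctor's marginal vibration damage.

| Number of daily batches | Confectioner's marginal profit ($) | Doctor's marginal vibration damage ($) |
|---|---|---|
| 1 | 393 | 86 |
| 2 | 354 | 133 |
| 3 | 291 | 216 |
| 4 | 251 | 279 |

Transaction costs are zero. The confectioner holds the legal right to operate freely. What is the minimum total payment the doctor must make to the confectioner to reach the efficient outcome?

Left alone the confectioner would choose level 4 (marginal profit stays positive).
Efficient level: k* = 3 (marginal profit ≥ marginal vibration damage through 3).
The doctor must at least cover the confectioner's forgone profit from cutting 4→3: 251 = 251.

$251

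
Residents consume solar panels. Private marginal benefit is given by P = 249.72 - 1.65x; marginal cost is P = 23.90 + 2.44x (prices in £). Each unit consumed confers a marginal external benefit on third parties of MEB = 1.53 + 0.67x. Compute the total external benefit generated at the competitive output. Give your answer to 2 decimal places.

Market equilibrium (private): 23.90 + 2.44x = 249.72 - 1.65x → x_m = 55.2127.
Total external benefit = ∫₀^{x_m} (1.53 + 0.67x) dx = 1.53×55.2127 + ½×0.67×55.2127² = 1105.7036.

£1105.70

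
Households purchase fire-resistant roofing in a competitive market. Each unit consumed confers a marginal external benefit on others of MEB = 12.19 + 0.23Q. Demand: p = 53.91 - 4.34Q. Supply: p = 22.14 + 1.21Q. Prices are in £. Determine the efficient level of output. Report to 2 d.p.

Q* = 8.26

Social marginal benefit = demand + MEB = 66.10 - 4.11Q.
Set SMB = MC: 66.10 - 4.11Q = 22.14 + 1.21Q → Q* = 8.2632.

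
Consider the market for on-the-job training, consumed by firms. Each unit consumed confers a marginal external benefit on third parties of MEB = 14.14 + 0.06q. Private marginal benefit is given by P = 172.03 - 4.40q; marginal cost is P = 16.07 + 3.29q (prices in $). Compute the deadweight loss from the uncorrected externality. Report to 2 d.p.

DWL = $15.45

Market equilibrium (private): 16.07 + 3.29q = 172.03 - 4.40q → q_m = 20.2809.
Social marginal benefit = demand + MEB = 186.17 - 4.34q.
Set SMB = MC: 186.17 - 4.34q = 16.07 + 3.29q → q* = 22.2936.
Height of the DWL triangle at q_m is SMB(q_m) − MC(q_m) = MEB(q_m) = 15.3569.
DWL = ½ × 2.0127 × 15.3569 = 15.4544.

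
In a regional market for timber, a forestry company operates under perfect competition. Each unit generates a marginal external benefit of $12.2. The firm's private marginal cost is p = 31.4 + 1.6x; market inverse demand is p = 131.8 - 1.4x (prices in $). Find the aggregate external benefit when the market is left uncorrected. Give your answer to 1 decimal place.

$408.3

Market equilibrium (private): 31.4 + 1.6x = 131.8 - 1.4x → x_m = 33.4667.
Total external benefit = MEB × x_m = 12.2 × 33.4667 = 408.2937.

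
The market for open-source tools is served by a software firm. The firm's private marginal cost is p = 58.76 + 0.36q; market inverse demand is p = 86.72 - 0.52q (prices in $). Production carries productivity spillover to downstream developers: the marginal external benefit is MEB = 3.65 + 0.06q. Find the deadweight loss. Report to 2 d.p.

DWL = $18.83

Market equilibrium (private): 58.76 + 0.36q = 86.72 - 0.52q → q_m = 31.7727.
Social marginal cost = private MC − MEB = 55.11 + 0.30q.
Set SMC = demand: 55.11 + 0.30q = 86.72 - 0.52q → q* = 38.5488.
The loss is the area between SMC and demand from q* to q_m; with linear curves that's a triangle of height MEB(q_m).
DWL = ½ × 6.7761 × 5.5564 = 18.8254.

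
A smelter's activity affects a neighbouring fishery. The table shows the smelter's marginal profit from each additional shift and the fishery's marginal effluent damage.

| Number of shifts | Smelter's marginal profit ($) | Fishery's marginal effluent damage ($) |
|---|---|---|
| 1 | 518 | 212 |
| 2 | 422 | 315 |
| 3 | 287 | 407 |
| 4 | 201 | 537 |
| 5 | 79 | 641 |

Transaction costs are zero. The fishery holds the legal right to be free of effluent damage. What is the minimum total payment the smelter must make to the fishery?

Efficient level: marginal profit ≥ marginal effluent damage through level 2, so k* = 2.
With the fishery holding the right, the smelter must at least compensate total damage at k*: 212 + 315 = 527.

$527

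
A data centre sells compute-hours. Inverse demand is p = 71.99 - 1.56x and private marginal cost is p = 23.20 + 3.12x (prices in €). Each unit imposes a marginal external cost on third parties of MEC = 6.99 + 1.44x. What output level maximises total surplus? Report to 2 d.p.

x* = 6.83

Social marginal cost = private MC + MEC = 30.19 + 4.56x.
Set SMC = demand: 30.19 + 4.56x = 71.99 - 1.56x → x* = 6.8301.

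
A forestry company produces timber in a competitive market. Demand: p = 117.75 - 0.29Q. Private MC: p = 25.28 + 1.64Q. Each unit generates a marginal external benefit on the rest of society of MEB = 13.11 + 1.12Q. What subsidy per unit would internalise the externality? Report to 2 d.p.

subsidy = 159.10 per unit

Social marginal cost = private MC − MEB = 12.17 + 0.52Q.
Set SMC = demand: 12.17 + 0.52Q = 117.75 - 0.29Q → Q* = 130.3457.
The Pigouvian subsidy equals MEB at Q*: 13.11 + 1.12×130.3457 = 159.0972.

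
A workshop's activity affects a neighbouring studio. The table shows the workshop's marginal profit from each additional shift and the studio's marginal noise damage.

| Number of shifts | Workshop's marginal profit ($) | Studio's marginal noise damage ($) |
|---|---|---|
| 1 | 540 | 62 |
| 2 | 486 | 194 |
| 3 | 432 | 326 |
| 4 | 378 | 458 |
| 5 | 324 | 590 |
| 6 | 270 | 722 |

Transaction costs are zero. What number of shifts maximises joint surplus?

3

Bargaining reaches the level where marginal profit last exceeds marginal noise damage.
That holds through level 3 (432 ≥ 326) but not at 4 (378 < 458).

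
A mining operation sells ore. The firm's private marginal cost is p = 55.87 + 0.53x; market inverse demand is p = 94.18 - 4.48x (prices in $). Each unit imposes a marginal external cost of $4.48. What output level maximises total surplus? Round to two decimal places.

x* = 6.75

Social marginal cost = private MC + MEC = 60.35 + 0.53x.
Set SMC = demand: 60.35 + 0.53x = 94.18 - 4.48x → x* = 6.7525.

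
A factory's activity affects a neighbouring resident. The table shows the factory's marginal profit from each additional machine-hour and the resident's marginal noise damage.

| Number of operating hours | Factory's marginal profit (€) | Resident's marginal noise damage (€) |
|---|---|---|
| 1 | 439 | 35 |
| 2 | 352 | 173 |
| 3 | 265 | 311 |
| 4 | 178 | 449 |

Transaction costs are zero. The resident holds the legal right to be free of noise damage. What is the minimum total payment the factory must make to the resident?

Efficient level: marginal profit ≥ marginal noise damage through level 2, so k* = 2.
With the resident holding the right, the factory must at least compensate total damage at k*: 35 + 173 = 208.

€208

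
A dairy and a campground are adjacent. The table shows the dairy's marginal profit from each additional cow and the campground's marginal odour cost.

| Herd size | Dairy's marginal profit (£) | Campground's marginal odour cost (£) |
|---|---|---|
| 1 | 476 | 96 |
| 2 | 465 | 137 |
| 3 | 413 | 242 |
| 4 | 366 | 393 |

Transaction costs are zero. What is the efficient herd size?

Bargaining reaches the level where marginal profit last exceeds marginal odour cost.
That holds through level 3 (413 ≥ 242) but not at 4 (366 < 393).

3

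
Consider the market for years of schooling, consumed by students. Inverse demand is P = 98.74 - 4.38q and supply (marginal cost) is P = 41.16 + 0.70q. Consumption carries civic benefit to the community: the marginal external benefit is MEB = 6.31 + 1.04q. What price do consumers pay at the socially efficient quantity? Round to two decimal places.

Social marginal benefit = demand + MEB = 105.05 - 3.34q.
Set SMB = MC: 105.05 - 3.34q = 41.16 + 0.70q → q* = 15.8144.
Consumer price on the demand curve at q*: 98.74 − 4.38×15.8144 = 29.4729.

P = 29.47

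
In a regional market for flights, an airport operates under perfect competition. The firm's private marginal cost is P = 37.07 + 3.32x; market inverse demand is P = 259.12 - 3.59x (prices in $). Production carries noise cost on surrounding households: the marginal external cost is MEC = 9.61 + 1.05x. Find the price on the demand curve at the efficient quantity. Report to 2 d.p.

P = $163.31

Social marginal cost = private MC + MEC = 46.68 + 4.37x.
Set SMC = demand: 46.68 + 4.37x = 259.12 - 3.59x → x* = 26.6884.
Consumer price on the demand curve at x*: 259.12 − 3.59×26.6884 = 163.3086.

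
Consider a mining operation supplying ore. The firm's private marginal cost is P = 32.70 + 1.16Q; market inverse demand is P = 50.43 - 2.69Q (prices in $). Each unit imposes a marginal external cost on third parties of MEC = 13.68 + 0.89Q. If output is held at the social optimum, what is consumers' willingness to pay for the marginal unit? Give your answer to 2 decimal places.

P = $48.13

Social marginal cost = private MC + MEC = 46.38 + 2.05Q.
Set SMC = demand: 46.38 + 2.05Q = 50.43 - 2.69Q → Q* = 0.8544.
Consumer price on the demand curve at Q*: 50.43 − 2.69×0.8544 = 48.1317.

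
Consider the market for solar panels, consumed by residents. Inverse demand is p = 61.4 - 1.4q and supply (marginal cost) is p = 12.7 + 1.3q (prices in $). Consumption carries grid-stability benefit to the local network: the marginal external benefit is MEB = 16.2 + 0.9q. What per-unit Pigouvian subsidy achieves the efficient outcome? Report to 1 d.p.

subsidy = $48.7 per unit

Social marginal benefit = demand + MEB = 77.6 - 0.5q.
Set SMB = MC: 77.6 - 0.5q = 12.7 + 1.3q → q* = 36.0556.
The Pigouvian subsidy equals MEB at q*: 16.2 + 0.9×36.0556 = 48.6500.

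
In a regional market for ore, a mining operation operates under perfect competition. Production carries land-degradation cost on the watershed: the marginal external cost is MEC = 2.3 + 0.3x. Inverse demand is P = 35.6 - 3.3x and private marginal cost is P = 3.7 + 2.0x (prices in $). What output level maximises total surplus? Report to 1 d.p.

x* = 5.3

Social marginal cost = private MC + MEC = 6.0 + 2.3x.
Set SMC = demand: 6.0 + 2.3x = 35.6 - 3.3x → x* = 5.2857.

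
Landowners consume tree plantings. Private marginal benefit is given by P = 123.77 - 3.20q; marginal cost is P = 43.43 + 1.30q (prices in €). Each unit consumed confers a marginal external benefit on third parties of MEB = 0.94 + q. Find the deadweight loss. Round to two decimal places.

Market equilibrium (private): 43.43 + 1.30q = 123.77 - 3.20q → q_m = 17.8533.
Social marginal benefit = demand + MEB = 124.71 - 2.20q.
Set SMB = MC: 124.71 - 2.20q = 43.43 + 1.30q → q* = 23.2229.
The loss is the area between SMB and MC from q* to q_m; with linear curves that's a triangle of height MEB(q_m).
DWL = ½ × 5.3696 × 18.7933 = 50.4563.

DWL = €50.46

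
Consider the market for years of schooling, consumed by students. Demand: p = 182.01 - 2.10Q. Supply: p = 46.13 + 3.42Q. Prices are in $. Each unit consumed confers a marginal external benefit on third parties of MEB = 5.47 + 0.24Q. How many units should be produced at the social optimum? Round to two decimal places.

Social marginal benefit = demand + MEB = 187.48 - 1.86Q.
Set SMB = MC: 187.48 - 1.86Q = 46.13 + 3.42Q → Q* = 26.7708.

Q* = 26.77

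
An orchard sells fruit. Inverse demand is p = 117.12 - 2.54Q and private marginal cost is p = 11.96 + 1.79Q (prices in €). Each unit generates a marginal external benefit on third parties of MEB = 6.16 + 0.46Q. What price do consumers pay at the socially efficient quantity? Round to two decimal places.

Social marginal cost = private MC − MEB = 5.80 + 1.33Q.
Set SMC = demand: 5.80 + 1.33Q = 117.12 - 2.54Q → Q* = 28.7649.
Consumer price on the demand curve at Q*: 117.12 − 2.54×28.7649 = 44.0572.

P = €44.06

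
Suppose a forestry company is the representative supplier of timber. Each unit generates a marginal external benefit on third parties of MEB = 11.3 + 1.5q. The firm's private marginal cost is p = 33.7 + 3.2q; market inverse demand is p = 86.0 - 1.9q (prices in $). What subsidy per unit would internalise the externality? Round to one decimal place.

subsidy = $37.8 per unit

Social marginal cost = private MC − MEB = 22.4 + 1.7q.
Set SMC = demand: 22.4 + 1.7q = 86.0 - 1.9q → q* = 17.6667.
The Pigouvian subsidy equals MEB at q*: 11.3 + 1.5×17.6667 = 37.8001.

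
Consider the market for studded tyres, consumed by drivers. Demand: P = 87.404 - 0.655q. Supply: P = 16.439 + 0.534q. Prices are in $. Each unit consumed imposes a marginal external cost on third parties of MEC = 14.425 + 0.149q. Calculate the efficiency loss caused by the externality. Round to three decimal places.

Market equilibrium (private): 16.439 + 0.534q = 87.404 - 0.655q → q_m = 59.6846.
Social marginal benefit = demand − MEC = 72.979 - 0.804q.
Set SMB = MC: 72.979 - 0.804q = 16.439 + 0.534q → q* = 42.2571.
The welfare-loss triangle has base |q_m − q*| and height MEC(q_m) (the vertical gap between SMB and MC is zero at q* and MEC at q_m).
DWL = ½ × 17.4275 × 23.3180 = 203.1872.

DWL = $203.187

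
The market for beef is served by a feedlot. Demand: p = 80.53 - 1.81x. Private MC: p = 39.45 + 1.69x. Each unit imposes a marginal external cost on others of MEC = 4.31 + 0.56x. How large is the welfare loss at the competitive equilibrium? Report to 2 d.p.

DWL = 14.59

Market equilibrium (private): 39.45 + 1.69x = 80.53 - 1.81x → x_m = 11.7371.
Social marginal cost = private MC + MEC = 43.76 + 2.25x.
Set SMC = demand: 43.76 + 2.25x = 80.53 - 1.81x → x* = 9.0567.
The loss is the area between SMC and demand from x* to x_m; with linear curves that's a triangle of height MEC(x_m).
DWL = ½ × 2.6804 × 10.8828 = 14.5851.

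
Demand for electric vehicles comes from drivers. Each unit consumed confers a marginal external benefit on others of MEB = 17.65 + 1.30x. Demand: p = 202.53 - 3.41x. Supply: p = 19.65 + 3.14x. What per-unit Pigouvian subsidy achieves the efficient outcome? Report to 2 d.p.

Social marginal benefit = demand + MEB = 220.18 - 2.11x.
Set SMB = MC: 220.18 - 2.11x = 19.65 + 3.14x → x* = 38.1962.
The Pigouvian subsidy equals MEB at x*: 17.65 + 1.30×38.1962 = 67.3051.

subsidy = 67.31 per unit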